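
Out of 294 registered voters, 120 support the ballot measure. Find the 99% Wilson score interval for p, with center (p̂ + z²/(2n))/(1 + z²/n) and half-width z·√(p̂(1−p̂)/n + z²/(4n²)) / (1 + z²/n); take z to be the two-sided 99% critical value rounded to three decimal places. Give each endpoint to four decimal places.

(0.3371, 0.4832)

Here p̂ = 120/294 = 0.40816 and z = 2.576 (z² = 6.635776).
Denominator 1 + z²/n = 1 + 6.635776/294 = 1.022571.
Center = (0.40816 + 0.011285)/1.022571 = 0.41019.
Radicand: p̂(1−p̂)/n + z²/(4n²) = 0.000821653 + 0.000019193 = 0.000840846.
Half-width = 2.576·√0.000840846/1.022571 = 0.07305.
So the interval runs from 0.3371 to 0.4832.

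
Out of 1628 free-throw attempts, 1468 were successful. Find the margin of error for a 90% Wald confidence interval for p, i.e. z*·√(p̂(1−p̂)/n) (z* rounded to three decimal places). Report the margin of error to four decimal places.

ME = 0.0121

With x = 1468 successes in n = 1628, p̂ = 0.90172.
SE = √(p̂(1−p̂)/n) = √(0.088621/1628) = 0.007378.
z* = 1.645 at the 90% level.
ME = 1.645·0.007378 = 0.0121.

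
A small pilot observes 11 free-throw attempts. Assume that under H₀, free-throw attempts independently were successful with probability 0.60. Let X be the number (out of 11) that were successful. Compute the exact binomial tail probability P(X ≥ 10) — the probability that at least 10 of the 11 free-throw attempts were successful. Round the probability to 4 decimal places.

X is binomial with n = 11 and p = 0.60.
P(X ≥ 10) = C(11,10)·0.60^10·0.40^1 + C(11,11)·0.60^11·0.40^0.
= 0.026605 + 0.003628 = 0.0302.

P = 0.0302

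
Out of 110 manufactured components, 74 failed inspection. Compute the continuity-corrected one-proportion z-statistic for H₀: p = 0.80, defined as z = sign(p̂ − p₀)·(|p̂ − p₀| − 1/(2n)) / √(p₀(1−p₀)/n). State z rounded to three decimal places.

p̂ = 74/110 = 0.67273. p̂ − p₀ = -0.127273.
Continuity correction 1/(2n) = 1/220 = 0.004545.
Corrected numerator: |-0.127273| − 0.004545 = 0.122728.
SE₀ = √(0.80·0.20/110) = 0.038139.
z = (−)0.122728/0.038139 = -3.218.

z = -3.218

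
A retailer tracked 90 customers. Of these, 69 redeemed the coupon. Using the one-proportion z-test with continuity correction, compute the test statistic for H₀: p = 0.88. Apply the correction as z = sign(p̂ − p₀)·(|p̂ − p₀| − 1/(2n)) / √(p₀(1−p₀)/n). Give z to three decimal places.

Sample proportion p̂ = 69/90 = 0.76667. p̂ − p₀ = -0.113333.
1/(2n) = 0.005556.
Corrected numerator: |-0.113333| − 0.005556 = 0.107777.
SE₀ = √(0.88·0.12/90) = 0.034254.
z = (−)0.107777/0.034254 = -3.146.

z = -3.146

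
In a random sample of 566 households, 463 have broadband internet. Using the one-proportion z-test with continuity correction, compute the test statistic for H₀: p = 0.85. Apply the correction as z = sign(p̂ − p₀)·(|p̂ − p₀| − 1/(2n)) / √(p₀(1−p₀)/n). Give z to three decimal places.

z = -2.072

The sample proportion is 463/566 = 0.81802. p̂ − p₀ = -0.031979.
1/(2n) = 0.000883.
Corrected numerator: |-0.031979| − 0.000883 = 0.031096.
Under H₀, SE = √(p₀(1−p₀)/n) = √(0.85·0.15/566) = √0.000225265 = 0.015009.
z = −0.031096/0.015009 = -2.072.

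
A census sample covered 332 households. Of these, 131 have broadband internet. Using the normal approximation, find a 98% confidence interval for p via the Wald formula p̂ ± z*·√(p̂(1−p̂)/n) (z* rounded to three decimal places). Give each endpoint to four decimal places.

(0.3322, 0.4570)

p̂ = 131/332 = 0.39458.
Standard error of p̂: √(0.238886/332) = √0.000719537 = 0.026824.
For 98% confidence, z* = 2.326.
Margin = 2.326·0.026824 = 0.06239.
CI: 0.39458 ± 0.06239 = (0.3322, 0.4570).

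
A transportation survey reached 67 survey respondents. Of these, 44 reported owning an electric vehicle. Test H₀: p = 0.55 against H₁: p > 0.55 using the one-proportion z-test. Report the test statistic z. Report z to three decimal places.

z = 1.756

p̂ = 44/67 = 0.65672.
SE₀ = √(0.55·0.45/67) = 0.060779.
Test statistic: z = 0.10672/0.060779 = 1.756.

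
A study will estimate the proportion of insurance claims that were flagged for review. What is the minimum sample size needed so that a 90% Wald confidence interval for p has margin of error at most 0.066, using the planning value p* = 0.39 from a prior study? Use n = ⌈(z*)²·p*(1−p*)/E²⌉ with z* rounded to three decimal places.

The 90% critical value is z* = 1.645.
p*(1−p*) = 0.2379.
Required n before rounding: 2.706025 × 0.2379 / 0.066² = 147.788.
Rounding up, n = 148.

n = 148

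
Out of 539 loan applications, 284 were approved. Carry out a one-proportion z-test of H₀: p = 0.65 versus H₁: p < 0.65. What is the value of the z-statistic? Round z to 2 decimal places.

z = -5.99

The sample proportion is 284/539 = 0.52690.
Under H₀, SE = √(p₀(1−p₀)/n) = √(0.65·0.35/539) = √0.000422078 = 0.020545.
Test statistic: z = -0.12310/0.020545 = -5.99.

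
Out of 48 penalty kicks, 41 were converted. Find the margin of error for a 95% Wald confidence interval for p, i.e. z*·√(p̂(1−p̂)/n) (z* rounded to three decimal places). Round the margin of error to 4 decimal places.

With x = 41 successes in n = 48, p̂ = 0.85417.
SE(p̂) = √(0.85417·0.14583/48) = 0.050942.
The 95% critical value is z* = 1.960.
Margin of error = z*·SE = 1.960 × 0.050942 = 0.0998.

ME = 0.0998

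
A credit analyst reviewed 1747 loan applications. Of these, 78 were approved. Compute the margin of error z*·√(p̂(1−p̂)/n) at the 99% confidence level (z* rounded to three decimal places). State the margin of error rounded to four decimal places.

ME = 0.0127

With x = 78 successes in n = 1747, p̂ = 0.04465.
SE(p̂) = √(0.04465·0.95535/1747) = 0.004941.
The 99% critical value is z* = 2.576.
ME = 2.576·0.004941 = 0.0127.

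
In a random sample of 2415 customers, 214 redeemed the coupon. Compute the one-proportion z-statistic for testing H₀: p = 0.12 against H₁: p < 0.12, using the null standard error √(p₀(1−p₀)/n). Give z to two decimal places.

z = -4.75

With x = 214 successes in n = 2415, p̂ = 0.08861.
Null standard error: √(0.12·0.88/2415) = √0.000043727 = 0.006613.
z = (p̂ − p₀)/SE = (0.08861 − 0.12)/0.006613 = -4.75.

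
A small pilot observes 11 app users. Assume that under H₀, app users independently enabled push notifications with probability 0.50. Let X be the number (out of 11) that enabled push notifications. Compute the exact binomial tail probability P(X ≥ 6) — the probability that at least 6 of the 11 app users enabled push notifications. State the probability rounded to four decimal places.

P = 0.5000

X ~ Binomial(n=11, p=0.50).
P(X ≥ 6) = Σ_{j=6}^{11} C(11,j)·0.50^j·0.50^{11−j}.
= 0.225586 + 0.161133 + 0.080566 + 0.026855 + 0.005371 + 0.000488 = 0.5000.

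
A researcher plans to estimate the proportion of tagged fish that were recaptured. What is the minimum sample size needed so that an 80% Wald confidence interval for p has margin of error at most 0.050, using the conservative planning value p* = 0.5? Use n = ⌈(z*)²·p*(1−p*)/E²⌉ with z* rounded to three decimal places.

The 80% critical value is z* = 1.282.
p*(1−p*) = 0.50·0.50 = 0.2500.
Required n before rounding: 1.643524 × 0.2500 / 0.050² = 164.352.
Rounding up, n = 165.

n = 165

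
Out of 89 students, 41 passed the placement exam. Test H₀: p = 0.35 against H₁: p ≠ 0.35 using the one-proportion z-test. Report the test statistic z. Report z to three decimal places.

z = 2.189

p̂ = 41/89 = 0.46067.
SE₀ = √(0.35·0.65/89) = 0.050559.
z = (p̂ − p₀)/SE = (0.46067 − 0.35)/0.050559 = 2.189.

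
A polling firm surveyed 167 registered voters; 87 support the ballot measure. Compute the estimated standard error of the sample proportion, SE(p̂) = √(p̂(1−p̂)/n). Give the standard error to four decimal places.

p̂ = 87/167 = 0.52096.
p̂(1−p̂) = 0.249561.
SE = √(0.249561/167) = 0.0387.

SE = 0.0387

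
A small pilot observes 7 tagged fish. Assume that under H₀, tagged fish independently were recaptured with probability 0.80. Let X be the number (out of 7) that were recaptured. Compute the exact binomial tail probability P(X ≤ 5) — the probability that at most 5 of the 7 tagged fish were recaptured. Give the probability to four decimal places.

P = 0.4233

X is binomial with n = 7 and p = 0.80.
P(X ≤ 5) = Σ_{j=0}^{5} C(7,j)·0.80^j·0.20^{7−j}.
= 0.000013 + 0.000358 + 0.004301 + 0.028672 + 0.114688 + 0.275251 = 0.4233.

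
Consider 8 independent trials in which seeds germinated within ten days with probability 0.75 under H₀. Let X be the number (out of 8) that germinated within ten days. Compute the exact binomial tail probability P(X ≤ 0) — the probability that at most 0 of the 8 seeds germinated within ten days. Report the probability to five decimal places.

X ~ Binomial(n=8, p=0.75).
P(X ≤ 0) = C(8,0)·0.75^0·0.25^8.
= 0.000015 = 0.00002.

P = 0.00002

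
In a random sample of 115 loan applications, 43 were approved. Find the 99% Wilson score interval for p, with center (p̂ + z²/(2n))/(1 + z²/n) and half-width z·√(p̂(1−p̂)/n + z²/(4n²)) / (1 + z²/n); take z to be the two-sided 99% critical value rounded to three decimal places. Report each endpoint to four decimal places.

(0.2676, 0.4940)

p̂ = 43/115 = 0.37391; z = 2.576, so z² = 6.635776.
Denominator 1 + z²/n = 1 + 6.635776/115 = 1.057702.
Center = (0.37391 + 0.028851)/1.057702 = 0.38079.
Radicand: p̂(1−p̂)/n + z²/(4n²) = 0.002035670 + 0.000125440 = 0.002161110.
Half-width = z·√(radicand)/denom = 2.576·0.046488/1.057702 = 0.11322.
So the interval runs from 0.2676 to 0.4940.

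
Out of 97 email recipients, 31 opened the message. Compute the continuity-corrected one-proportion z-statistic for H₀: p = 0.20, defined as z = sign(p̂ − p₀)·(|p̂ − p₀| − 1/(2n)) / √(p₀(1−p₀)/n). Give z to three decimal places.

z = 2.818

Sample proportion p̂ = 31/97 = 0.31959. p̂ − p₀ = 0.119588.
Continuity correction 1/(2n) = 1/194 = 0.005155.
Corrected numerator: |0.119588| − 0.005155 = 0.114433.
Null standard error: √(0.20·0.80/97) = √0.001649485 = 0.040614.
z = +0.114433/0.040614 = 2.818.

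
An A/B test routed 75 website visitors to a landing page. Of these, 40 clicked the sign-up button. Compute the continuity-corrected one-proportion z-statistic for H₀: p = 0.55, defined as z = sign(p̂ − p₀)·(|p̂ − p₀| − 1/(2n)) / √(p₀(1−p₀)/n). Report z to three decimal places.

z = -0.174

p̂ = 40/75 = 0.53333. p̂ − p₀ = -0.016667.
1/(2n) = 0.006667.
Corrected numerator: |-0.016667| − 0.006667 = 0.010000.
Under H₀, SE = √(p₀(1−p₀)/n) = √(0.55·0.45/75) = √0.003300000 = 0.057446.
z = (−)0.010000/0.057446 = -0.174.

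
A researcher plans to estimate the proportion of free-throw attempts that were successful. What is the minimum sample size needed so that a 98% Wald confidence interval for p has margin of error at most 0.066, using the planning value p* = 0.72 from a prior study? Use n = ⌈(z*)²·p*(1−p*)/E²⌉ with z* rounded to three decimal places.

n = 251

The 98% critical value is z* = 2.326.
p*(1−p*) = 0.2016.
Required n before rounding: 5.410276 × 0.2016 / 0.066² = 250.393.
⌈250.393⌉ = 251.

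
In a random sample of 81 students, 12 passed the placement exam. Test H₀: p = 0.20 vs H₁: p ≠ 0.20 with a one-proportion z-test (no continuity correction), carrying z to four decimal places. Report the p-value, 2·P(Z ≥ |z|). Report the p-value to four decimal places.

With x = 12 successes in n = 81, p̂ = 0.14815.
Under H₀, SE = √(p₀(1−p₀)/n) = √(0.20·0.80/81) = √0.001975309 = 0.044444.
Test statistic (full precision, shown to 4 dp): z = (12/81 − 0.20)/SE₀ ≈ -1.1667.
From the standard normal, 2·P(Z ≥ |z|) = 0.2433.

p-value = 0.2433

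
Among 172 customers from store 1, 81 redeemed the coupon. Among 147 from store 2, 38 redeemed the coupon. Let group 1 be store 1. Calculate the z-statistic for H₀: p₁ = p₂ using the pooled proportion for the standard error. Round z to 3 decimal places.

z = 3.911

Sample proportions: p̂₁ = 81/172 = 0.47093 and p̂₂ = 38/147 = 0.25850.
Pooling: p̂ = 119/319 = 0.37304.
Pooled SE = √[0.2338813·0.01261667] ≈ 0.054321.
z = (p̂₁ − p̂₂)/SE = (0.47093 − 0.25850)/0.054321 = 0.21243/0.054321 = 3.911.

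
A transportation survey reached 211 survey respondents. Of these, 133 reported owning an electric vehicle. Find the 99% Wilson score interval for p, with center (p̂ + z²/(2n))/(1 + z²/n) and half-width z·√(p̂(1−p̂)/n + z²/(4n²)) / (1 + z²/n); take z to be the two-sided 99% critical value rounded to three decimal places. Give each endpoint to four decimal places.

(0.5420, 0.7107)

Here p̂ = 133/211 = 0.63033 and z = 2.576 (z² = 6.635776).
1 + z²/n = 1.031449.
Center = (0.63033 + 0.015725)/1.031449 = 0.62636.
Radicand: p̂(1−p̂)/n + z²/(4n²) = 0.001104330 + 0.000037262 = 0.001141592.
Half-width = z·√(radicand)/denom = 2.576·0.033787/1.031449 = 0.08438.
CI: 0.62636 ± 0.08438 = (0.5420, 0.7107).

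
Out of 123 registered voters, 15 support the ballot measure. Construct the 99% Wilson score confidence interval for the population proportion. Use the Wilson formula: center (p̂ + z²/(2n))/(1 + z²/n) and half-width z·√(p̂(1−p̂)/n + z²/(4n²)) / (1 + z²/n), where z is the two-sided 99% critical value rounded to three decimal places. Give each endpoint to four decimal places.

p̂ = 15/123 = 0.12195; z = 2.576, so z² = 6.635776.
Denominator 1 + z²/n = 1 + 6.635776/123 = 1.053949.
Center = (0.12195 + 0.026975)/1.053949 = 0.14130.
Radicand: p̂(1−p̂)/n + z²/(4n²) = 0.000870562 + 0.000109653 = 0.000980215.
Half-width = z·√(radicand)/denom = 2.576·0.031308/1.053949 = 0.07652.
Interval: 0.14130 ± 0.07652 → (0.0648, 0.2178).

(0.0648, 0.2178)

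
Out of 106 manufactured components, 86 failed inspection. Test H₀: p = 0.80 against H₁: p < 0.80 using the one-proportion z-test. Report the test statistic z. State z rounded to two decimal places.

Sample proportion p̂ = 86/106 = 0.81132.
SE₀ = √(0.80·0.20/106) = 0.038851.
z = (p̂ − p₀)/SE = (0.81132 − 0.80)/0.038851 = 0.29.

z = 0.29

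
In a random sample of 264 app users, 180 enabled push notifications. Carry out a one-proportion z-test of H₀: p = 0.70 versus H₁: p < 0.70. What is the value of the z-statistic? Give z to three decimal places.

The sample proportion is 180/264 = 0.68182.
Null standard error: √(0.70·0.30/264) = √0.000795455 = 0.028204.
z = (0.68182 − 0.70)/0.028204 = -0.01818/0.028204 = -0.645.

z = -0.645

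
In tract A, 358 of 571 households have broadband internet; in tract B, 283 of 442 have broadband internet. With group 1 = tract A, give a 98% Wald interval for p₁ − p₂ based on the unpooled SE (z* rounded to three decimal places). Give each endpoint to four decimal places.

p̂₁ = 358/571 = 0.62697, p̂₂ = 283/442 = 0.64027; p̂₁ − p̂₂ = -0.01330.
SE = √(0.000409595 + 0.000521095) = √0.000930690 = 0.030507.
For 98% confidence, z* = 2.326. Margin = 2.326·0.030507 = 0.07096.
Interval: -0.01330 ± 0.07096 → (-0.0843, 0.0577).

(-0.0843, 0.0577)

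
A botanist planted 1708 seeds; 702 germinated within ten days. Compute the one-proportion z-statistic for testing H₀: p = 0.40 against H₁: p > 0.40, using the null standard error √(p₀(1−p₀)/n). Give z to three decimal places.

z = 0.929

The sample proportion is 702/1708 = 0.41101.
Null standard error: √(0.40·0.60/1708) = √0.000140515 = 0.011854.
Test statistic: z = 0.01101/0.011854 = 0.929.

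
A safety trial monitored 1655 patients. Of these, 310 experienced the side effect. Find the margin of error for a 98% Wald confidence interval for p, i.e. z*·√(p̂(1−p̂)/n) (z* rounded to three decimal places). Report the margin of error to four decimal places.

Sample proportion p̂ = 310/1655 = 0.18731.
SE(p̂) = √(0.18731·0.81269/1655) = 0.009591.
z* = 2.326 at the 98% level.
Margin of error = z*·SE = 2.326 × 0.009591 = 0.0223.

ME = 0.0223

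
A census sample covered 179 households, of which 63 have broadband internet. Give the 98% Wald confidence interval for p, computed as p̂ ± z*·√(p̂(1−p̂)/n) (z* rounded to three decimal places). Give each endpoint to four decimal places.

The sample proportion is 63/179 = 0.35196.
SE(p̂) = √(0.35196·0.64804/179) = 0.035696.
The 98% critical value is z* = 2.326.
Margin = 2.326·0.035696 = 0.08303.
So the interval runs from 0.2689 to 0.4350.

(0.2689, 0.4350)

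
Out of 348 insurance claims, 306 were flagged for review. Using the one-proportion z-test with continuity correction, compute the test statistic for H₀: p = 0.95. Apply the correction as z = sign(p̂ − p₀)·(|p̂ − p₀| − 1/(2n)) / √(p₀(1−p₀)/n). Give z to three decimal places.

With x = 306 successes in n = 348, p̂ = 0.87931. p̂ − p₀ = -0.070690.
Continuity correction 1/(2n) = 1/696 = 0.001437.
Corrected numerator: |-0.070690| − 0.001437 = 0.069253.
Under H₀, SE = √(p₀(1−p₀)/n) = √(0.95·0.05/348) = √0.000136494 = 0.011683.
z = (−)0.069253/0.011683 = -5.928.

z = -5.928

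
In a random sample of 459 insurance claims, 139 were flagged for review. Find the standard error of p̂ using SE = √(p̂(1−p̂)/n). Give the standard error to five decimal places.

SE = 0.02145

With x = 139 successes in n = 459, p̂ = 0.30283.
p̂(1−p̂) = 0.30283·0.69717 = 0.211124.
SE = √(0.211124/459) = √0.000459965 = 0.02145.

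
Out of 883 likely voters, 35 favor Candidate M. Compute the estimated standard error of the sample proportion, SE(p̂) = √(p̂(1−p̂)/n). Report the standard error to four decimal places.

SE = 0.0066

Sample proportion p̂ = 35/883 = 0.03964.
p̂(1−p̂) = 0.038069.
Dividing by n and taking the root: √0.000043113 = 0.0066.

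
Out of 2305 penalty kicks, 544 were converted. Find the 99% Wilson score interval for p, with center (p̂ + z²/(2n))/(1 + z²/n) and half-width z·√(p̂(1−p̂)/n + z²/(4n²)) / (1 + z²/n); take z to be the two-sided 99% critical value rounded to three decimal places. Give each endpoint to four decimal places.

(0.2140, 0.2595)

Here p̂ = 544/2305 = 0.23601 and z = 2.576 (z² = 6.635776).
1 + z²/n = 1.002879.
Center = (0.23601 + 0.001439)/1.002879 = 0.23677.
Radicand: p̂(1−p̂)/n + z²/(4n²) = 0.000078225 + 0.000000312 = 0.000078537.
Half-width = z·√(radicand)/denom = 2.576·0.008862/1.002879 = 0.02276.
CI: 0.23677 ± 0.02276 = (0.2140, 0.2595).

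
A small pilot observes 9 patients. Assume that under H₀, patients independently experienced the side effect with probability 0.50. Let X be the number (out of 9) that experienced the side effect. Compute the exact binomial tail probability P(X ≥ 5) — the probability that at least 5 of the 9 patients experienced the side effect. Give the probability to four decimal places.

P = 0.5000

X is binomial with n = 9 and p = 0.50.
P(X ≥ 5) = Σ_{j=5}^{9} C(9,j)·0.50^j·0.50^{9−j}.
= 0.246094 + 0.164062 + 0.070312 + 0.017578 + 0.001953 = 0.5000.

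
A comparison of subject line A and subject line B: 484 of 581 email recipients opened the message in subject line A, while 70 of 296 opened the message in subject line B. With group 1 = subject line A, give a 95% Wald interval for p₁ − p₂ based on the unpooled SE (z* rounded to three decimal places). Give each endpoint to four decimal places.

p̂₁ = 0.83305, p̂₂ = 0.23649, so the observed difference is 0.59656.
SE = √(0.000239380 + 0.000610002) = √0.000849382 = 0.029144.
The 95% critical value is z* = 1.960. Margin = 1.960·0.029144 = 0.05712.
Interval: 0.59656 ± 0.05712 → (0.5394, 0.6537).

(0.5394, 0.6537)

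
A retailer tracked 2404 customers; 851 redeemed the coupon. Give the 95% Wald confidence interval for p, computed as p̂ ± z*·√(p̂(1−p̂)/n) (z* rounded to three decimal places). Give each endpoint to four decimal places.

(0.3349, 0.3731)

The sample proportion is 851/2404 = 0.35399.
Standard error of p̂: √(0.228682/2404) = √0.000095126 = 0.009753.
z* = 1.960 at the 95% level.
Margin of error: 1.960 × 0.009753 = 0.01912.
Interval: 0.35399 ± 0.01912 → (0.3349, 0.3731).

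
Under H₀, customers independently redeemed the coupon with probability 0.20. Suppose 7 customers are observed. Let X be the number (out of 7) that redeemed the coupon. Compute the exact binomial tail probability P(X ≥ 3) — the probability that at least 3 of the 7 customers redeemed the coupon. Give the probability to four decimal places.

P = 0.1480

X is binomial with n = 7 and p = 0.20.
P(X ≥ 3) = Σ_{j=3}^{7} C(7,j)·0.20^j·0.80^{7−j}.
= 0.114688 + 0.028672 + 0.004301 + 0.000358 + 0.000013 = 0.1480.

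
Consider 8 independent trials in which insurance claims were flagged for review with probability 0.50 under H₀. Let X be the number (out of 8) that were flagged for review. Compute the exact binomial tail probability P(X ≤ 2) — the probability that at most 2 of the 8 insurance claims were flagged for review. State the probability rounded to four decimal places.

X is binomial with n = 8 and p = 0.50.
P(X ≤ 2) = C(8,0)·0.50^0·0.50^8 + C(8,1)·0.50^1·0.50^7 + C(8,2)·0.50^2·0.50^6.
= 0.003906 + 0.031250 + 0.109375 = 0.1445.

P = 0.1445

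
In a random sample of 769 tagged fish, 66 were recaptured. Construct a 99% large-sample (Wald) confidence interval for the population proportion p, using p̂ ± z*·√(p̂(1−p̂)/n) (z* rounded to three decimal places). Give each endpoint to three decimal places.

The sample proportion is 66/769 = 0.08583.
SE(p̂) = √(0.08583·0.91417/769) = 0.010101.
For 99% confidence, z* = 2.576.
Margin of error: 2.576 × 0.010101 = 0.02602.
CI: 0.08583 ± 0.02602 = (0.060, 0.112).

(0.060, 0.112)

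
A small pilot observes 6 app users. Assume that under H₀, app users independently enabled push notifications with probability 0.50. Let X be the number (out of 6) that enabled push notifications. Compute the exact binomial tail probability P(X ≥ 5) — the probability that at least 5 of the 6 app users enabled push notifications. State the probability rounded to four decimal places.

P = 0.1094

X ~ Binomial(n=6, p=0.50).
P(X ≥ 5) = C(6,5)·0.50^5·0.50^1 + C(6,6)·0.50^6·0.50^0.
= 0.093750 + 0.015625 = 0.1094.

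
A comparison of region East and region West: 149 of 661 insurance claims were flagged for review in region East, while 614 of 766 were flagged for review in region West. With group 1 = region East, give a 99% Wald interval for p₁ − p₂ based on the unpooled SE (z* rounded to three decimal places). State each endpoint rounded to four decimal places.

p̂₁ = 149/661 = 0.22542, p̂₂ = 614/766 = 0.80157; p̂₁ − p̂₂ = -0.57615.
Unpooled SE = √(p̂₁(1−p̂₁)/n₁ + p̂₂(1−p̂₂)/n₂) = √(0.000264151 + 0.000207647) = 0.021721.
z* = 2.576 at the 99% level. Margin of error = 0.05595.
So the interval runs from -0.6321 to -0.5202.

(-0.6321, -0.5202)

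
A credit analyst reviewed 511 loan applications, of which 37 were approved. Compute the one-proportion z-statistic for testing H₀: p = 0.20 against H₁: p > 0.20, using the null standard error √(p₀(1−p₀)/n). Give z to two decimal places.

z = -7.21

The sample proportion is 37/511 = 0.07241.
Under H₀, SE = √(p₀(1−p₀)/n) = √(0.20·0.80/511) = √0.000313112 = 0.017695.
z = (0.07241 − 0.20)/0.017695 = -0.12759/0.017695 = -7.21.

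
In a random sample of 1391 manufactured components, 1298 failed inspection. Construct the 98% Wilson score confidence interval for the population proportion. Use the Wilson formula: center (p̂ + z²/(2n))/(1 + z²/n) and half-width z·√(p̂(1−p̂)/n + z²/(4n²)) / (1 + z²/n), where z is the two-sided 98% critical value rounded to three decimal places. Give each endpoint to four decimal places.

Here p̂ = 1298/1391 = 0.93314 and z = 2.326 (z² = 5.410276).
1 + z²/n = 1.003889.
Adjusted center: (0.93314 + z²/(2n))/1.003889 = 0.93146.
Radicand: p̂(1−p̂)/n + z²/(4n²) = 0.000044851 + 0.000000699 = 0.000045550.
Half-width = z·√(radicand)/denom = 2.326·0.006749/1.003889 = 0.01564.
Interval: 0.93146 ± 0.01564 → (0.9158, 0.9471).

(0.9158, 0.9471)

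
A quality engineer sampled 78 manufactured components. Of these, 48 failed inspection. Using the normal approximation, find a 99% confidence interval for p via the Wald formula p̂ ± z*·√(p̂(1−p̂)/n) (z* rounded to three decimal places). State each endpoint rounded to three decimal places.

The sample proportion is 48/78 = 0.61538.
SE = √(p̂(1−p̂)/n) = √(0.236686/78) = 0.055086.
z* = 2.576 at the 99% level.
Margin = 2.576·0.055086 = 0.14190.
So the interval runs from 0.473 to 0.757.

(0.473, 0.757)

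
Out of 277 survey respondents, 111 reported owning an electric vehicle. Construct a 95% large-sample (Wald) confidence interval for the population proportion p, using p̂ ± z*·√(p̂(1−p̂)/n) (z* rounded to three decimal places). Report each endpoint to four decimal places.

p̂ = 111/277 = 0.40072.
Standard error of p̂: √(0.240144/277) = √0.000866945 = 0.029444.
The 95% critical value is z* = 1.960.
Margin of error: 1.960 × 0.029444 = 0.05771.
CI: 0.40072 ± 0.05771 = (0.3430, 0.4584).

(0.3430, 0.4584)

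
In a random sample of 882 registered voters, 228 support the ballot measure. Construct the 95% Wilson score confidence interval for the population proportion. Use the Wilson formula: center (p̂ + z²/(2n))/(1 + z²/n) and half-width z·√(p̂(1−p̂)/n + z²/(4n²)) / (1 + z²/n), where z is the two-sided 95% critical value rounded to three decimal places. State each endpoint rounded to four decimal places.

Here p̂ = 228/882 = 0.25850 and z = 1.960 (z² = 3.841600).
1 + z²/n = 1.004356.
Center = (0.25850 + 0.002178)/1.004356 = 0.25955.
Radicand: p̂(1−p̂)/n + z²/(4n²) = 0.000217324 + 0.000001235 = 0.000218559.
Half-width = z·√(radicand)/denom = 1.960·0.014784/1.004356 = 0.02885.
Interval: 0.25955 ± 0.02885 → (0.2307, 0.2884).

(0.2307, 0.2884)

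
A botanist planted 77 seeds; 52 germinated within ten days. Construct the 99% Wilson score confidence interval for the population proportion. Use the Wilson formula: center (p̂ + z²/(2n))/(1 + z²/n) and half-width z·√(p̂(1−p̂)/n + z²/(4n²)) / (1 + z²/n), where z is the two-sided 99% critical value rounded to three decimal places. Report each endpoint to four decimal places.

(0.5288, 0.7940)

p̂ = 52/77 = 0.67532; z = 2.576, so z² = 6.635776.
1 + z²/n = 1.086179.
Adjusted center: (0.67532 + z²/(2n))/1.086179 = 0.66141.
Radicand: p̂(1−p̂)/n + z²/(4n²) = 0.002847549 + 0.000279802 = 0.003127351.
Half-width = z·√(radicand)/denom = 2.576·0.055923/1.086179 = 0.13263.
So the interval runs from 0.5288 to 0.7940.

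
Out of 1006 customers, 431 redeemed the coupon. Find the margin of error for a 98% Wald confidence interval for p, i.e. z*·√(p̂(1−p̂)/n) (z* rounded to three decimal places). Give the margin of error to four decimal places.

With x = 431 successes in n = 1006, p̂ = 0.42843.
Standard error of p̂: √(0.244878/1006) = √0.000243417 = 0.015602.
z* = 2.326 at the 98% level.
Margin of error = z*·SE = 2.326 × 0.015602 = 0.0363.

ME = 0.0363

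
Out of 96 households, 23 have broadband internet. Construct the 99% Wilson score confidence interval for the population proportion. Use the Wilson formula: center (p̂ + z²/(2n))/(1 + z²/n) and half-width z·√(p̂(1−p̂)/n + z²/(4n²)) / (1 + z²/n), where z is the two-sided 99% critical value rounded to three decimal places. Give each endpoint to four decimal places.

(0.1466, 0.3662)

Here p̂ = 23/96 = 0.23958 and z = 2.576 (z² = 6.635776).
1 + z²/n = 1.069123.
Adjusted center: (0.23958 + z²/(2n))/1.069123 = 0.25642.
Radicand: p̂(1−p̂)/n + z²/(4n²) = 0.001897741 + 0.000180007 = 0.002077748.
Half-width = z·√(radicand)/denom = 2.576·0.045582/1.069123 = 0.10983.
CI: 0.25642 ± 0.10983 = (0.1466, 0.3662).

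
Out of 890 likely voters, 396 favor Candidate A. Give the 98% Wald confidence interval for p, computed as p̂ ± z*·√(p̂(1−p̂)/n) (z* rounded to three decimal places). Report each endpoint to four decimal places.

(0.4062, 0.4837)

Sample proportion p̂ = 396/890 = 0.44494.
SE = √(p̂(1−p̂)/n) = √(0.246969/890) = 0.016658.
For 98% confidence, z* = 2.326.
Margin of error: 2.326 × 0.016658 = 0.03875.
CI: 0.44494 ± 0.03875 = (0.4062, 0.4837).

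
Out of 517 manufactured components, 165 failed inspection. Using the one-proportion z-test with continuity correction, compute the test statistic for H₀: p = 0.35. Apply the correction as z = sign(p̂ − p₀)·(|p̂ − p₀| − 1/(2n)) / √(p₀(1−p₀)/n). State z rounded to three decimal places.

With x = 165 successes in n = 517, p̂ = 0.31915. p̂ − p₀ = -0.030851.
1/(2n) = 0.000967.
Corrected numerator: |-0.030851| − 0.000967 = 0.029884.
Under H₀, SE = √(p₀(1−p₀)/n) = √(0.35·0.65/517) = √0.000440039 = 0.020977.
z = (−)0.029884/0.020977 = -1.425.

z = -1.425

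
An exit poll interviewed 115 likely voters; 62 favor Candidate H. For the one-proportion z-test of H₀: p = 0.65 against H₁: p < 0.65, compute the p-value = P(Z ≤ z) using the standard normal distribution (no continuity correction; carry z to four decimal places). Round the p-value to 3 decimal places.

The sample proportion is 62/115 = 0.53913.
Under H₀, SE = √(p₀(1−p₀)/n) = √(0.65·0.35/115) = √0.001978261 = 0.044478.
z = (p̂ − p₀)/SE = (62/115 − 0.65)/0.044478 ≈ -2.4927.
p-value = P(Z ≤ z) with z = -2.4927 → 0.006.

p-value = 0.006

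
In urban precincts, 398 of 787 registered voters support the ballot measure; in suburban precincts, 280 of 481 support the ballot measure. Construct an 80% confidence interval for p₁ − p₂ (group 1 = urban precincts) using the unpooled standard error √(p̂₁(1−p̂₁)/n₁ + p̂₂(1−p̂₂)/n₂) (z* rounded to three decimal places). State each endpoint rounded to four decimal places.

(-0.1132, -0.0396)

p̂₁ = 0.50572, p̂₂ = 0.58212, so the observed difference is -0.07640.
SE = √(0.000317620 + 0.000505730) = √0.000823350 = 0.028694.
z* = 1.282 at the 80% level. Margin = 1.282·0.028694 = 0.03679.
Interval: -0.07640 ± 0.03679 → (-0.1132, -0.0396).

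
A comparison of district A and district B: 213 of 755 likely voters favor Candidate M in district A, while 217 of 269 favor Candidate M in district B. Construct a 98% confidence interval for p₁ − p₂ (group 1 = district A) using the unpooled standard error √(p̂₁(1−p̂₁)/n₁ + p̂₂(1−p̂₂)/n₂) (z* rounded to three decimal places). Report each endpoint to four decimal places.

p̂₁ = 213/755 = 0.28212, p̂₂ = 217/269 = 0.80669; p̂₁ − p̂₂ = -0.52457.
SE = √(0.000268249 + 0.000579704) = √0.000847953 = 0.029120.
The 98% critical value is z* = 2.326. Margin = 2.326·0.029120 = 0.06773.
Interval: -0.52457 ± 0.06773 → (-0.5923, -0.4568).

(-0.5923, -0.4568)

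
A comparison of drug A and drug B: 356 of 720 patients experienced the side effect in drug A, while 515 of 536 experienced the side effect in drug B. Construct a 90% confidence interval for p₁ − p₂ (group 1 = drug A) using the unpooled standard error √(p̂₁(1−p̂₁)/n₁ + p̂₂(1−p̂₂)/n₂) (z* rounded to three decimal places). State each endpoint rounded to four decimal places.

(-0.5000, -0.4328)

p̂₁ = 0.49444, p̂₂ = 0.96082, so the observed difference is -0.46638.
Unpooled SE = √(p̂₁(1−p̂₁)/n₁ + p̂₂(1−p̂₂)/n₂) = √(0.000347179 + 0.000070232) = 0.020431.
For 90% confidence, z* = 1.645. Margin = 1.645·0.020431 = 0.03361.
CI: -0.46638 ± 0.03361 = (-0.5000, -0.4328).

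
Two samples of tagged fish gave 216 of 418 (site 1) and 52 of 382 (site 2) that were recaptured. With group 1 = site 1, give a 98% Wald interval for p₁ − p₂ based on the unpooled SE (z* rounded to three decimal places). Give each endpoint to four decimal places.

p̂₁ = 0.51675, p̂₂ = 0.13613, so the observed difference is 0.38062.
Unpooled SE = √(p̂₁(1−p̂₁)/n₁ + p̂₂(1−p̂₂)/n₂) = √(0.000597415 + 0.000307842) = 0.030087.
z* = 2.326 at the 98% level. Margin of error = 0.06998.
Interval: 0.38062 ± 0.06998 → (0.3106, 0.4506).

(0.3106, 0.4506)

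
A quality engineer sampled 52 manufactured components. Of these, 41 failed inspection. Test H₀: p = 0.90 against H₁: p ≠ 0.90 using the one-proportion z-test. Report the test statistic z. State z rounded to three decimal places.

Sample proportion p̂ = 41/52 = 0.78846.
SE₀ = √(0.90·0.10/52) = 0.041603.
z = (0.78846 − 0.90)/0.041603 = -0.11154/0.041603 = -2.681.

z = -2.681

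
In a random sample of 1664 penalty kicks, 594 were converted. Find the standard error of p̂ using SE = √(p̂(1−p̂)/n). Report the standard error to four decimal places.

SE = 0.0117

Sample proportion p̂ = 594/1664 = 0.35697.
p̂(1−p̂) = 0.35697·0.64303 = 0.229542.
SE = √(0.229542/1664) = 0.0117.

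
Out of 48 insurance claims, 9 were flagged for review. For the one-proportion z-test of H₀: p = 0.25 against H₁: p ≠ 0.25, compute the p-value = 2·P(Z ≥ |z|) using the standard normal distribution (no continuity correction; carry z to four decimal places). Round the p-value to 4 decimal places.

p-value = 0.3173

With x = 9 successes in n = 48, p̂ = 0.18750.
Under H₀, SE = √(p₀(1−p₀)/n) = √(0.25·0.75/48) = √0.003906250 = 0.062500.
z = (p̂ − p₀)/SE = (9/48 − 0.25)/0.062500 ≈ -1.0000.
p-value = 2·P(Z ≥ |z|) with z = -1.0000 → 0.3173.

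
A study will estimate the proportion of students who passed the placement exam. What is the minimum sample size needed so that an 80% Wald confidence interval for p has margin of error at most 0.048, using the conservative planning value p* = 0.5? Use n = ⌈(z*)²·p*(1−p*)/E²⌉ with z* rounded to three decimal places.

n = 179

For 80% confidence, z* = 1.282.
p*(1−p*) = 0.50·0.50 = 0.2500.
(z*)²·p*(1−p*)/E² = 1.643524·0.2500/0.002304 = 178.334.
Rounding up, n = 179.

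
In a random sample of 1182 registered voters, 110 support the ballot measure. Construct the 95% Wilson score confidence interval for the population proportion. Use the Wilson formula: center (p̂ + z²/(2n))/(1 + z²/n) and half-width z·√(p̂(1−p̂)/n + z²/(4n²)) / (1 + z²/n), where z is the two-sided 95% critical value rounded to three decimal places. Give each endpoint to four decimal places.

(0.0778, 0.1110)

Here p̂ = 110/1182 = 0.09306 and z = 1.960 (z² = 3.841600).
1 + z²/n = 1.003250.
Adjusted center: (0.09306 + z²/(2n))/1.003250 = 0.09438.
Radicand: p̂(1−p̂)/n + z²/(4n²) = 0.000071406 + 0.000000687 = 0.000072093.
Half-width = z·√(radicand)/denom = 1.960·0.008491/1.003250 = 0.01659.
Interval: 0.09438 ± 0.01659 → (0.0778, 0.1110).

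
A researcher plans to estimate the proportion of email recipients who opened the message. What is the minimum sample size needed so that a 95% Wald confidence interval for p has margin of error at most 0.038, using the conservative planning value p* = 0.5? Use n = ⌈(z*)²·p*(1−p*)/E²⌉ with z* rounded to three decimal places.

n = 666

For 95% confidence, z* = 1.960.
p*(1−p*) = 0.2500.
Required n before rounding: 3.841600 × 0.2500 / 0.038² = 665.097.
⌈665.097⌉ = 666.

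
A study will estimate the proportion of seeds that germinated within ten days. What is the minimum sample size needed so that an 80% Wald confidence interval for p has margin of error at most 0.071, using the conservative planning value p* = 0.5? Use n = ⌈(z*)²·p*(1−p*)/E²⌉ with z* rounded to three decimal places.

z* = 1.282 at the 80% level.
p*(1−p*) = 0.2500.
Required n before rounding: 1.643524 × 0.2500 / 0.071² = 81.508.
⌈81.508⌉ = 82.

n = 82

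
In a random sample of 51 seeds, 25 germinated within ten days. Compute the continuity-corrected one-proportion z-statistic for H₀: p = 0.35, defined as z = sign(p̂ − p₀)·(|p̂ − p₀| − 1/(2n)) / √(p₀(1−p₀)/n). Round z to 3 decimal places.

p̂ = 25/51 = 0.49020. p̂ − p₀ = 0.140196.
Continuity correction 1/(2n) = 1/102 = 0.009804.
Corrected numerator: |0.140196| − 0.009804 = 0.130392.
Under H₀, SE = √(p₀(1−p₀)/n) = √(0.35·0.65/51) = √0.004460784 = 0.066789.
z = +0.130392/0.066789 = 1.952.

z = 1.952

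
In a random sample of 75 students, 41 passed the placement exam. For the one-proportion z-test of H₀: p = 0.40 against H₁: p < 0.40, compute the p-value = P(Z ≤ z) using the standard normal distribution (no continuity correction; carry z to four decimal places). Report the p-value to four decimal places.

p-value = 0.9952

p̂ = 41/75 = 0.54667.
SE₀ = √(0.40·0.60/75) = 0.056569.
z = (p̂ − p₀)/SE = (41/75 − 0.40)/0.056569 ≈ 2.5927.
From the standard normal, P(Z ≤ z) = 0.9952.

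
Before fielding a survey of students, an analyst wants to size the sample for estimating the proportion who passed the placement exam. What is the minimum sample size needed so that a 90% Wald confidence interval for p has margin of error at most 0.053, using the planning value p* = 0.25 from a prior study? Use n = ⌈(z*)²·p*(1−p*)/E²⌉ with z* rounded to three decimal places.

z* = 1.645 at the 90% level.
p*(1−p*) = 0.1875.
Required n before rounding: 2.706025 × 0.1875 / 0.053² = 180.626.
Rounding up, n = 181.

n = 181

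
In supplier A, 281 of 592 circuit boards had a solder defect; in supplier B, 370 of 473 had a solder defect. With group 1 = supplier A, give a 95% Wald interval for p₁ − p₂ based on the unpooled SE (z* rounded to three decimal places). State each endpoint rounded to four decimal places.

p̂₁ = 0.47466, p̂₂ = 0.78224, so the observed difference is -0.30758.
Unpooled SE = √(p̂₁(1−p̂₁)/n₁ + p̂₂(1−p̂₂)/n₂) = √(0.000421213 + 0.000360127) = 0.027952.
For 95% confidence, z* = 1.960. Margin = 1.960·0.027952 = 0.05479.
Interval: -0.30758 ± 0.05479 → (-0.3624, -0.2528).

(-0.3624, -0.2528)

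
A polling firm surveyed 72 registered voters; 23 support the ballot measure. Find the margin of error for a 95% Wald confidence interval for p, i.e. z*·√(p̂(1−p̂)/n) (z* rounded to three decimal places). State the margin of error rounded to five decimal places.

Sample proportion p̂ = 23/72 = 0.31944.
SE(p̂) = √(0.31944·0.68056/72) = 0.054949.
For 95% confidence, z* = 1.960.
ME = 1.960·0.054949 = 0.10770.

ME = 0.10770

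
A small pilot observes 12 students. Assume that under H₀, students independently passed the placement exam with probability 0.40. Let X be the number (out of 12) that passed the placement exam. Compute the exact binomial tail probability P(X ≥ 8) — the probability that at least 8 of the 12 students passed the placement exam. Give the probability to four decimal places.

P = 0.0573

X ~ Binomial(n=12, p=0.40).
P(X ≥ 8) = Σ_{j=8}^{12} C(12,j)·0.40^j·0.60^{12−j}.
= 0.042043 + 0.012457 + 0.002491 + 0.000302 + 0.000017 = 0.0573.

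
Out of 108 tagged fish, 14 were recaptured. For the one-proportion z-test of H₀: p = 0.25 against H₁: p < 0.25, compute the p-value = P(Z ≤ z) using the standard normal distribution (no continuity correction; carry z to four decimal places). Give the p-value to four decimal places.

p-value = 0.0019

Sample proportion p̂ = 14/108 = 0.12963.
SE₀ = √(0.25·0.75/108) = 0.041667.
z = (p̂ − p₀)/SE = (14/108 − 0.25)/0.041667 ≈ -2.8889.
p-value = P(Z ≤ z) with z = -2.8889 → 0.0019.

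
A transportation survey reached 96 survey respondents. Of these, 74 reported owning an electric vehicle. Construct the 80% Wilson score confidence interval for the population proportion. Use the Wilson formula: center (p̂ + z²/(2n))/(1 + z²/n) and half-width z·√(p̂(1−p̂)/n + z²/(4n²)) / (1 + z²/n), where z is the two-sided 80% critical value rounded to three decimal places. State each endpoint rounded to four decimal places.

p̂ = 74/96 = 0.77083; z = 1.282, so z² = 1.643524.
1 + z²/n = 1.017120.
Center = (0.77083 + 0.008560)/1.017120 = 0.76627.
Radicand: p̂(1−p̂)/n + z²/(4n²) = 0.001840097 + 0.000044583 = 0.001884680.
Half-width = z·√(radicand)/denom = 1.282·0.043413/1.017120 = 0.05472.
Interval: 0.76627 ± 0.05472 → (0.7116, 0.8210).

(0.7116, 0.8210)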